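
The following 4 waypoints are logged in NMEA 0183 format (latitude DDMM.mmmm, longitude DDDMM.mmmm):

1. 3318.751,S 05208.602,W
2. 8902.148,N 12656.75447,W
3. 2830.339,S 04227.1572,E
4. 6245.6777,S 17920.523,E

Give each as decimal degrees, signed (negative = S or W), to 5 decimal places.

1. -33.31252, -52.14337
2. 89.03580, -126.94591
3. -28.50565, 42.45262
4. -62.76130, 179.34205

Point 1:
  Lat: split at 2 digits → 33° and 18.751′; 33 + 18.751/60 = 33.312517
  hemisphere S, so the sign is −
  Lon: degrees = first 3 digits = 52, minutes = 8.602; 52 + 8.602/60 = 52.143367
  hemisphere W, so the sign is −
Point 2:
  φ: degrees = first 2 digits = 89, minutes = 2.148; 89 + 2.148/60 = 89.035800
  N ⇒ keep positive
  λ: split at 3 digits → 126° and 56.75447′; 126 + 56.75447/60 = 126.945908
  W ⇒ negate
Point 3:
  Latitude: split at 2 digits → 28° and 30.339′; 28 + 30.339/60 = 28.505650
  S → negative
  λ: split at 3 digits → 042° and 27.1572′; 42 + 27.1572/60 = 42.452620
  E ⇒ keep positive
Point 4:
  Lat: split at 2 digits → 62° and 45.6777′; 62 + 45.6777/60 = 62.761295
  S ⇒ negate
  Lon: degrees = first 3 digits = 179, minutes = 20.523; 179 + 20.523/60 = 179.342050
  E ⇒ keep positive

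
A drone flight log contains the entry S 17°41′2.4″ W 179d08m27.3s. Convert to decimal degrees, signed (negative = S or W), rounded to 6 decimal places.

Lat: 41′ + 2.4″ = 41.04000′; 17 + 41.04000/60 = 17.6840000
hemisphere S, so the sign is −
λ: 8′ + 27.3″ = 8.45500′; 179 + 8.45500/60 = 179.1409167
hemisphere W, so the sign is −

-17.684000, -179.140917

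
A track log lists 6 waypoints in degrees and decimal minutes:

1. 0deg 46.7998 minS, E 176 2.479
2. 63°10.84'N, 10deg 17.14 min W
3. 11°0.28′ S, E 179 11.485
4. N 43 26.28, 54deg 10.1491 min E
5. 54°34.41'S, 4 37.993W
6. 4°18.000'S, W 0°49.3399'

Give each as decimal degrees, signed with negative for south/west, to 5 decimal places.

1. -0.78000, 176.04132
2. 63.18067, -10.28567
3. -11.00467, 179.19142
4. 43.43800, 54.16915
5. -54.57350, -4.63322
6. -4.30000, -0.82233

Point 1:
  φ: 0 + 46.7998/60 = 0.779997
  S → negative
  Lon: 176 + 2.479/60 = 176.041317
  E → positive
Point 2:
  Latitude: 63 + 10.84/60 = 63.180667
  N → positive
  Longitude: 10 + 17.14/60 = 10.285667
  W → negative
Point 3:
  Latitude: 0.28′ = 0.004667°; total 11.004667
  hemisphere S, so the sign is −
  λ: 179 + 11.485/60 = 179.191417
  E ⇒ keep positive
Point 4:
  Latitude: 43 + 26.28/60 = 43.438000
  N ⇒ keep positive
  Lon: 54 + 10.1491/60 = 54.169152
  E → positive
Point 5:
  Latitude: 34.41′ = 0.573500°; total 54.573500
  S ⇒ negate
  λ: 37.993′ = 0.633217°; total 4.633217
  W ⇒ negate
Point 6:
  Latitude: 4 + 18/60 = 4.300000
  S → negative
  λ: 0 + 49.3399/60 = 0.822332
  W → negative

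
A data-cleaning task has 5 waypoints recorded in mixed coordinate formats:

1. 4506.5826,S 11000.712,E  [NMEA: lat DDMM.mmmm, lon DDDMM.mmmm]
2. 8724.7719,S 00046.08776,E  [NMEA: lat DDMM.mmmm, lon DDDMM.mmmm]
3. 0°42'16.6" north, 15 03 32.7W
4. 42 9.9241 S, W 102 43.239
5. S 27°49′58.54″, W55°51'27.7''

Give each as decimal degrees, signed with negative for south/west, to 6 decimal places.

1. -45.109710, 110.011867
2. -87.412865, 0.768129
3. 0.704611, -15.059083
4. -42.165402, -102.720650
5. -27.832928, -55.857694

Point 1:
  Latitude: split at 2 digits → 45° and 6.5826′; 45 + 6.5826/60 = 45.1097100
  hemisphere S, so the sign is −
  Lon: degrees = first 3 digits = 110, minutes = 0.712; 110 + 0.712/60 = 110.0118667
  E ⇒ keep positive
Point 2:
  Latitude: degrees = first 2 digits = 87, minutes = 24.7719; 87 + 24.7719/60 = 87.4128650
  S → negative
  Longitude: degrees = first 3 digits = 0, minutes = 46.08776; 0 + 46.08776/60 = 0.7681293
  E ⇒ keep positive
Point 3:
  Latitude: 42′ + 16.6″ = 42.27667′; 0 + 42.27667/60 = 0.7046111
  N ⇒ keep positive
  λ: 15° + 3/60 + 32.7/3600 = 15 + 0.050000 + 0.009083 = 15.0590833
  W ⇒ negate
Point 4:
  Latitude: 9.9241′ = 0.165402°; total 42.1654017
  S → negative
  λ: 43.239′ = 0.720650°; total 102.7206500
  W ⇒ negate
Point 5:
  Lat: 49′ + 58.54″ = 49.97567′; 27 + 49.97567/60 = 27.8329278
  S ⇒ negate
  Lon: 55 + 51/60 + 27.7/3600 = 55.8576944
  W → negative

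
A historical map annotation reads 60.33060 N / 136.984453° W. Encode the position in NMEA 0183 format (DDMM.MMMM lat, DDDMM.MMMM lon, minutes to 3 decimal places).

6019.836,N / 13659.067,W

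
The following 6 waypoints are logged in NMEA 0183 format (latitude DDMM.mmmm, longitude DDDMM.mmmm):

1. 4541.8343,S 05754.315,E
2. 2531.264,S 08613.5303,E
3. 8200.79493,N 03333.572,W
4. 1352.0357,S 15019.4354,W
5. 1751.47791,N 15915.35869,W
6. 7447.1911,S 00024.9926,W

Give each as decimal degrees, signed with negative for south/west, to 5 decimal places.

1. -45.69724, 57.90525
2. -25.52107, 86.22551
3. 82.01325, -33.55953
4. -13.86726, -150.32392
5. 17.85797, -159.25598
6. -74.78652, -0.41654

Point 1:
  Lat: degrees = first 2 digits = 45, minutes = 41.8343; 45 + 41.8343/60 = 45.697238
  S → negative
  Lon: split at 3 digits → 057° and 54.315′; 57 + 54.315/60 = 57.905250
  E → positive
Point 2:
  Latitude: degrees = first 2 digits = 25, minutes = 31.264; 25 + 31.264/60 = 25.521067
  hemisphere S, so the sign is −
  λ: split at 3 digits → 086° and 13.5303′; 86 + 13.5303/60 = 86.225505
  E ⇒ keep positive
Point 3:
  Latitude: split at 2 digits → 82° and 0.79493′; 82 + 0.79493/60 = 82.013249
  N → positive
  λ: split at 3 digits → 033° and 33.572′; 33 + 33.572/60 = 33.559533
  W ⇒ negate
Point 4:
  Lat: degrees = first 2 digits = 13, minutes = 52.0357; 13 + 52.0357/60 = 13.867262
  S → negative
  λ: split at 3 digits → 150° and 19.4354′; 150 + 19.4354/60 = 150.323923
  W → negative
Point 5:
  Latitude: split at 2 digits → 17° and 51.47791′; 17 + 51.47791/60 = 17.857965
  N → positive
  Longitude: degrees = first 3 digits = 159, minutes = 15.35869; 159 + 15.35869/60 = 159.255978
  W ⇒ negate
Point 6:
  Lat: split at 2 digits → 74° and 47.1911′; 74 + 47.1911/60 = 74.786518
  S → negative
  Longitude: split at 3 digits → 000° and 24.9926′; 0 + 24.9926/60 = 0.416543
  W ⇒ negate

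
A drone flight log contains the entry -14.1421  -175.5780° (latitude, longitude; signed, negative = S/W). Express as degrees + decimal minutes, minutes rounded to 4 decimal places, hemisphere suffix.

Latitude is negative → S; |value| = 14.142100
φ: fractional part 0.142100 → 8.526000 minutes
Longitude is negative → W; |value| = 175.578000
Lon: minutes = (175.578000 − 175) × 60 = 34.680000

14° 8.5260′ S, 175° 34.6800′ W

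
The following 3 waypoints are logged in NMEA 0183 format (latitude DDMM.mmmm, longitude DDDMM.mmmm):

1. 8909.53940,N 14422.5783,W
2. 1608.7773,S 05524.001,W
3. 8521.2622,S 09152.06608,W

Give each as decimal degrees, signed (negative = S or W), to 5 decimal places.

Point 1:
  Lat: degrees = first 2 digits = 89, minutes = 9.5394; 89 + 9.5394/60 = 89.158990
  N ⇒ keep positive
  Longitude: degrees = first 3 digits = 144, minutes = 22.5783; 144 + 22.5783/60 = 144.376305
  W ⇒ negate
Point 2:
  φ: split at 2 digits → 16° and 8.7773′; 16 + 8.7773/60 = 16.146288
  S → negative
  Longitude: degrees = first 3 digits = 55, minutes = 24.001; 55 + 24.001/60 = 55.400017
  hemisphere W, so the sign is −
Point 3:
  Latitude: split at 2 digits → 85° and 21.2622′; 85 + 21.2622/60 = 85.354370
  S ⇒ negate
  λ: split at 3 digits → 091° and 52.06608′; 91 + 52.06608/60 = 91.867768
  hemisphere W, so the sign is −

1. 89.15899, -144.37631
2. -16.14629, -55.40002
3. -85.35437, -91.86777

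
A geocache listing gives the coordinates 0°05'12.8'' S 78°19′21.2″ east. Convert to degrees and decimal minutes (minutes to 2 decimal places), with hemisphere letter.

φ: seconds/60 = 0.21333; minutes = 5 + 0.21333 = 5.2133
Lon: 19 + 21.2/60 = 19.3533′

0° 5.21′ S, 78° 19.35′ E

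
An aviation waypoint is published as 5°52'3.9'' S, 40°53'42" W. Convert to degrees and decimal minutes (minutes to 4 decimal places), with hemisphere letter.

5° 52.0650′ S, 40° 53.7000′ W

Lat: seconds/60 = 0.06500; minutes = 52 + 0.06500 = 52.065000
Lon: 53 + 42/60 = 53.700000′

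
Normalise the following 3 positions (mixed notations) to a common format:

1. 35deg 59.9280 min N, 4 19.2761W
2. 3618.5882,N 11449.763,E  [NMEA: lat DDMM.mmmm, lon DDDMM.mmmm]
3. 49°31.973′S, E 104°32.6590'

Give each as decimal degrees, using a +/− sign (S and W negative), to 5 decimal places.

Point 1:
  Lat: 35 + 59.928/60 = 35.998800
  N ⇒ keep positive
  Longitude: 4 + 19.2761/60 = 4.321268
  W → negative
Point 2:
  φ: split at 2 digits → 36° and 18.5882′; 36 + 18.5882/60 = 36.309803
  N → positive
  Longitude: degrees = first 3 digits = 114, minutes = 49.763; 114 + 49.763/60 = 114.829383
  E ⇒ keep positive
Point 3:
  Lat: 49 + 31.973/60 = 49.532883
  S ⇒ negate
  λ: 32.659′ = 0.544317°; total 104.544317
  E → positive

1. 35.99880, -4.32127
2. 36.30980, 114.82938
3. -49.53288, 104.54432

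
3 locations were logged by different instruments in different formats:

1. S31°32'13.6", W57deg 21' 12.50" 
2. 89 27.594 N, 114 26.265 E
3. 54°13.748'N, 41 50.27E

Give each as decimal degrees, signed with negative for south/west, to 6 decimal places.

Point 1:
  φ: 32′ + 13.6″ = 32.22667′; 31 + 32.22667/60 = 31.5371111
  S → negative
  λ: 21′ + 12.5″ = 21.20833′; 57 + 21.20833/60 = 57.3534722
  W → negative
Point 2:
  φ: 27.594′ = 0.459900°; total 89.4599000
  N ⇒ keep positive
  Lon: 26.265′ = 0.437750°; total 114.4377500
  E ⇒ keep positive
Point 3:
  Lat: 54 + 13.748/60 = 54.2291333
  N → positive
  λ: 41 + 50.27/60 = 41.8378333
  E → positive

1. -31.537111, -57.353472
2. 89.459900, 114.437750
3. 54.229133, 41.837833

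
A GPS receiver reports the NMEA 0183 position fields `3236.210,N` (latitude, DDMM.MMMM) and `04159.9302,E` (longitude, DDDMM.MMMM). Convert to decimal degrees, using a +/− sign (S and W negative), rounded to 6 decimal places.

Lat: split at 2 digits → 32° and 36.21′; 32 + 36.21/60 = 32.6035000
N → positive
λ: degrees = first 3 digits = 41, minutes = 59.9302; 41 + 59.9302/60 = 41.9988367
E → positive

32.603500, 41.998837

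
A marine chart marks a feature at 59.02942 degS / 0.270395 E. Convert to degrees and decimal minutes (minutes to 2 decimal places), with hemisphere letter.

φ: minutes = (59.029420 − 59) × 60 = 1.7652
λ: 0° + 0.270395 × 60 = 0° 16.2237′

59° 1.77′ S, 0° 16.22′ E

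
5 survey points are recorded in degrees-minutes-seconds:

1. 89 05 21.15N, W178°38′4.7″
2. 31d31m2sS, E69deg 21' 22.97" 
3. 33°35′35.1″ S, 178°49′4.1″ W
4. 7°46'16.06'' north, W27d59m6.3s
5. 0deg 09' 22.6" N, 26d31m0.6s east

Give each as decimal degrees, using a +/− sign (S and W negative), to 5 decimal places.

Point 1:
  Lat: 89° + 5/60 + 21.15/3600 = 89 + 0.083333 + 0.005875 = 89.089208
  N ⇒ keep positive
  Longitude: 178 + 38/60 + 4.7/3600 = 178.634639
  W ⇒ negate
Point 2:
  φ: 31′ + 2″ = 31.03333′; 31 + 31.03333/60 = 31.517222
  hemisphere S, so the sign is −
  λ: 69° + 21/60 + 22.97/3600 = 69 + 0.350000 + 0.006381 = 69.356381
  E ⇒ keep positive
Point 3:
  φ: 35′ + 35.1″ = 35.58500′; 33 + 35.58500/60 = 33.593083
  S ⇒ negate
  Lon: 178 + 49/60 + 4.1/3600 = 178.817806
  hemisphere W, so the sign is −
Point 4:
  Lat: 7° + 46/60 + 16.06/3600 = 7 + 0.766667 + 0.004461 = 7.771128
  N ⇒ keep positive
  Longitude: 27° + 59/60 + 6.3/3600 = 27 + 0.983333 + 0.001750 = 27.985083
  hemisphere W, so the sign is −
Point 5:
  Lat: 0° + 9/60 + 22.6/3600 = 0 + 0.150000 + 0.006278 = 0.156278
  N ⇒ keep positive
  Lon: 31′ + 0.6″ = 31.01000′; 26 + 31.01000/60 = 26.516833
  E ⇒ keep positive

1. 89.08921, -178.63464
2. -31.51722, 69.35638
3. -33.59308, -178.81781
4. 7.77113, -27.98508
5. 0.15628, 26.51683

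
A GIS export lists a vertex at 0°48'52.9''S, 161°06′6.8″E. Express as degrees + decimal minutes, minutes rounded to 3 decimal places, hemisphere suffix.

0° 48.882′ S, 161° 6.113′ E

Latitude: seconds/60 = 0.88167; minutes = 48 + 0.88167 = 48.88167
Lon: 6 + 6.8/60 = 6.11333′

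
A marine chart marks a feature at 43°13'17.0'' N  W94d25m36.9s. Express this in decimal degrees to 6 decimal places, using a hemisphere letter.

43.221389° N, 94.426917° W

Latitude: 43 + 13/60 + 17/3600 = 43.2213889
λ: 94° + 25/60 + 36.9/3600 = 94 + 0.416667 + 0.010250 = 94.4269167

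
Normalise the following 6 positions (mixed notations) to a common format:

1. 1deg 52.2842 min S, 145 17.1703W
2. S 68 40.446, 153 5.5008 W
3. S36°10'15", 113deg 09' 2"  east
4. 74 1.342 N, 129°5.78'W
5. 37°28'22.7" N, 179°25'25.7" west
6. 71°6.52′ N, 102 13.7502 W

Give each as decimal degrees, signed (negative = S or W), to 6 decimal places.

1. -1.871403, -145.286172
2. -68.674100, -153.091680
3. -36.170833, 113.150556
4. 74.022367, -129.096333
5. 37.472972, -179.423806
6. 71.108667, -102.229170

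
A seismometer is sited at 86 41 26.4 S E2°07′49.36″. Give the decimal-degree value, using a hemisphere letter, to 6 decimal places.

φ: 86 + 41/60 + 26.4/3600 = 86.6906667
λ: 2° + 7/60 + 49.36/3600 = 2 + 0.116667 + 0.013711 = 2.1303778

86.690667° S, 2.130378° E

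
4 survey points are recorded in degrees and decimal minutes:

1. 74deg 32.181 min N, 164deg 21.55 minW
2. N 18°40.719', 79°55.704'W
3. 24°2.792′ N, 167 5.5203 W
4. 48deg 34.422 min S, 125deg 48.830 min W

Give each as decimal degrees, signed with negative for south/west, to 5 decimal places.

Point 1:
  Latitude: 74 + 32.181/60 = 74.536350
  N ⇒ keep positive
  λ: 164 + 21.55/60 = 164.359167
  W → negative
Point 2:
  φ: 18 + 40.719/60 = 18.678650
  N ⇒ keep positive
  Longitude: 55.704′ = 0.928400°; total 79.928400
  W ⇒ negate
Point 3:
  φ: 24 + 2.792/60 = 24.046533
  N ⇒ keep positive
  Longitude: 5.5203′ = 0.092005°; total 167.092005
  hemisphere W, so the sign is −
Point 4:
  φ: 48 + 34.422/60 = 48.573700
  S → negative
  Lon: 48.83′ = 0.813833°; total 125.813833
  W ⇒ negate

1. 74.53635, -164.35917
2. 18.67865, -79.92840
3. 24.04653, -167.09201
4. -48.57370, -125.81383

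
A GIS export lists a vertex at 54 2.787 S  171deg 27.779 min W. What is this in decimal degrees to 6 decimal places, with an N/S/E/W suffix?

54.046450° S, 171.462983° W

Latitude: 2.787′ = 0.046450°; total 54.0464500
Longitude: 171 + 27.779/60 = 171.4629833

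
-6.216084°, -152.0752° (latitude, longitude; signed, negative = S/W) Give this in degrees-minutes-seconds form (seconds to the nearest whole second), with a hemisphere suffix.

6°12′58″ S, 152°04′31″ W

Latitude is negative → S; |value| = 6.216084
Latitude: 0.216084° → 12.96504′; 0.96504 × 60 = 57.90″
Longitude is negative → W; |value| = 152.075200
Lon: 0.075200° → 4.51200′; 0.51200 × 60 = 30.72″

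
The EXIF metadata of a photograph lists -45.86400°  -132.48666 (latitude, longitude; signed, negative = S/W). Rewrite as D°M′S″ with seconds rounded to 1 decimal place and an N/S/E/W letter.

45°51′50.4″ S, 132°29′12.0″ W

Latitude is negative → S; |value| = 45.864000
Latitude: 0.864000° → 51.84000′; 0.84000 × 60 = 50.400″
Longitude is negative → W; |value| = 132.486660
Lon: 0.486660° → 29.19960′; 0.19960 × 60 = 11.976″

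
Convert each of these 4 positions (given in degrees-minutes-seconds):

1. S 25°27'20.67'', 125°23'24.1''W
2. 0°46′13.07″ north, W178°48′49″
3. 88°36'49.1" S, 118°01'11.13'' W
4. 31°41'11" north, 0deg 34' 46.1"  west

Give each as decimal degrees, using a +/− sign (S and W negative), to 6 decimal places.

Point 1:
  Latitude: 25 + 27/60 + 20.67/3600 = 25.4557417
  S → negative
  Lon: 23′ + 24.1″ = 23.40167′; 125 + 23.40167/60 = 125.3900278
  hemisphere W, so the sign is −
Point 2:
  φ: 0° + 46/60 + 13.07/3600 = 0 + 0.766667 + 0.003631 = 0.7702972
  N ⇒ keep positive
  Longitude: 178 + 48/60 + 49/3600 = 178.8136111
  W → negative
Point 3:
  Latitude: 36′ + 49.1″ = 36.81833′; 88 + 36.81833/60 = 88.6136389
  S → negative
  Lon: 1′ + 11.13″ = 1.18550′; 118 + 1.18550/60 = 118.0197583
  W → negative
Point 4:
  φ: 31 + 41/60 + 11/3600 = 31.6863889
  N ⇒ keep positive
  Longitude: 0° + 34/60 + 46.1/3600 = 0 + 0.566667 + 0.012806 = 0.5794722
  hemisphere W, so the sign is −

1. -25.455742, -125.390028
2. 0.770297, -178.813611
3. -88.613639, -118.019758
4. 31.686389, -0.579472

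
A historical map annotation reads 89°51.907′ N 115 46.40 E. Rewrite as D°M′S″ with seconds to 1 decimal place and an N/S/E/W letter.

Latitude: 51.90700′ → 51′ and 0.90700 × 60 = 54.420″
Lon: fractional minutes 0.40000 × 60 = 24.000″

89°51′54.4″ N, 115°46′24.0″ E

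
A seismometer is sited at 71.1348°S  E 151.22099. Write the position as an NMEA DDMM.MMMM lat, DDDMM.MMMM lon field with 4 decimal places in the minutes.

φ: 71° + 0.134800 × 60 = 71° 8.088000′
Lon: fractional part 0.220990 → 13.259400 minutes

7108.0880,S / 15113.2594,E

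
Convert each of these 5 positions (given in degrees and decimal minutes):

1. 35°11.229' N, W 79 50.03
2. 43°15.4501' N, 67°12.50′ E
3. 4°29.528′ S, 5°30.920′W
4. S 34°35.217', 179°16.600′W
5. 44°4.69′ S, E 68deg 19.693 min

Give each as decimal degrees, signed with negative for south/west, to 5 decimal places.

1. 35.18715, -79.83383
2. 43.25750, 67.20833
3. -4.49213, -5.51533
4. -34.58695, -179.27667
5. -44.07817, 68.32822

Point 1:
  φ: 11.229′ = 0.187150°; total 35.187150
  N → positive
  λ: 50.03′ = 0.833833°; total 79.833833
  W → negative
Point 2:
  Latitude: 15.4501′ = 0.257502°; total 43.257502
  N → positive
  Longitude: 12.5′ = 0.208333°; total 67.208333
  E ⇒ keep positive
Point 3:
  Lat: 29.528′ = 0.492133°; total 4.492133
  S → negative
  Longitude: 5 + 30.92/60 = 5.515333
  W ⇒ negate
Point 4:
  φ: 34 + 35.217/60 = 34.586950
  hemisphere S, so the sign is −
  Lon: 16.6′ = 0.276667°; total 179.276667
  hemisphere W, so the sign is −
Point 5:
  Lat: 4.69′ = 0.078167°; total 44.078167
  S → negative
  Longitude: 68 + 19.693/60 = 68.328217
  E ⇒ keep positive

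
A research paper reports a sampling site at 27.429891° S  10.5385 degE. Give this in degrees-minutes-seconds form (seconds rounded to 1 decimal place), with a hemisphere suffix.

φ: whole degrees 27; 25.79346′ → 25′ and 47.608″
Lon: 0.538500° → 32.31000′; 0.31000 × 60 = 18.600″

27°25′47.6″ S, 10°32′18.6″ E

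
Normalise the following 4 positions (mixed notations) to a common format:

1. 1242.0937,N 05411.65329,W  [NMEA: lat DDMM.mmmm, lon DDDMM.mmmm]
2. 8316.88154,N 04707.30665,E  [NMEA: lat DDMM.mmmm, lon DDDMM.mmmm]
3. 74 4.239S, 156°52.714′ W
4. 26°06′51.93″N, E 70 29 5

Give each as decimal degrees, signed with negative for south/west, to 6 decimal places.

1. 12.701562, -54.194222
2. 83.281359, 47.121778
3. -74.070650, -156.878567
4. 26.114425, 70.484722

Point 1:
  Latitude: degrees = first 2 digits = 12, minutes = 42.0937; 12 + 42.0937/60 = 12.7015617
  N ⇒ keep positive
  Lon: degrees = first 3 digits = 54, minutes = 11.65329; 54 + 11.65329/60 = 54.1942215
  W → negative
Point 2:
  Latitude: split at 2 digits → 83° and 16.88154′; 83 + 16.88154/60 = 83.2813590
  N → positive
  λ: degrees = first 3 digits = 47, minutes = 7.30665; 47 + 7.30665/60 = 47.1217775
  E ⇒ keep positive
Point 3:
  φ: 4.239′ = 0.070650°; total 74.0706500
  hemisphere S, so the sign is −
  Lon: 156 + 52.714/60 = 156.8785667
  W ⇒ negate
Point 4:
  φ: 26 + 6/60 + 51.93/3600 = 26.1144250
  N → positive
  Lon: 70° + 29/60 + 5/3600 = 70 + 0.483333 + 0.001389 = 70.4847222
  E ⇒ keep positive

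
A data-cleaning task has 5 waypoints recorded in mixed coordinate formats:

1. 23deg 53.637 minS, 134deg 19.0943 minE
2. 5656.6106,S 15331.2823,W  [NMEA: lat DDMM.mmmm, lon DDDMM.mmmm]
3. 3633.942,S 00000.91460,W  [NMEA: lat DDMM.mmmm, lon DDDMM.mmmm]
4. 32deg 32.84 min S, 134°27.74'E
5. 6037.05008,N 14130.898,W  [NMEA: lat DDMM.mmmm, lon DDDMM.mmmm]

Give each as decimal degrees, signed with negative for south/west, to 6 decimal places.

Point 1:
  Lat: 23 + 53.637/60 = 23.8939500
  hemisphere S, so the sign is −
  Longitude: 134 + 19.0943/60 = 134.3182383
  E ⇒ keep positive
Point 2:
  φ: degrees = first 2 digits = 56, minutes = 56.6106; 56 + 56.6106/60 = 56.9435100
  hemisphere S, so the sign is −
  Lon: degrees = first 3 digits = 153, minutes = 31.2823; 153 + 31.2823/60 = 153.5213717
  W → negative
Point 3:
  φ: degrees = first 2 digits = 36, minutes = 33.942; 36 + 33.942/60 = 36.5657000
  S → negative
  Longitude: degrees = first 3 digits = 0, minutes = 0.9146; 0 + 0.9146/60 = 0.0152433
  W ⇒ negate
Point 4:
  φ: 32 + 32.84/60 = 32.5473333
  hemisphere S, so the sign is −
  λ: 134 + 27.74/60 = 134.4623333
  E → positive
Point 5:
  Lat: split at 2 digits → 60° and 37.05008′; 60 + 37.05008/60 = 60.6175013
  N ⇒ keep positive
  Lon: split at 3 digits → 141° and 30.898′; 141 + 30.898/60 = 141.5149667
  W → negative

1. -23.893950, 134.318238
2. -56.943510, -153.521372
3. -36.565700, -0.015243
4. -32.547333, 134.462333
5. 60.617501, -141.514967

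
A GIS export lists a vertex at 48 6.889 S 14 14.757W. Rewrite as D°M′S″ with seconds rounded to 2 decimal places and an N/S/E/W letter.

48°06′53.34″ S, 14°14′45.42″ W

φ: 6.88900′ → 6′ and 0.88900 × 60 = 53.3400″
λ: 14.75700′ → 14′ and 0.75700 × 60 = 45.4200″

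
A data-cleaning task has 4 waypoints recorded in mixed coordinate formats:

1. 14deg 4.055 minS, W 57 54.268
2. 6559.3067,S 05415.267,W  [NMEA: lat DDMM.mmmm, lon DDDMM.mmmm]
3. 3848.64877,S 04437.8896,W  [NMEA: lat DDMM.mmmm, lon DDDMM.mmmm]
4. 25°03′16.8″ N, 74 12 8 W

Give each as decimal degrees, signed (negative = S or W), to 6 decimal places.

Point 1:
  Latitude: 14 + 4.055/60 = 14.0675833
  S ⇒ negate
  Lon: 54.268′ = 0.904467°; total 57.9044667
  hemisphere W, so the sign is −
Point 2:
  Lat: degrees = first 2 digits = 65, minutes = 59.3067; 65 + 59.3067/60 = 65.9884450
  S → negative
  λ: split at 3 digits → 054° and 15.267′; 54 + 15.267/60 = 54.2544500
  W ⇒ negate
Point 3:
  Latitude: degrees = first 2 digits = 38, minutes = 48.64877; 38 + 48.64877/60 = 38.8108128
  hemisphere S, so the sign is −
  Lon: split at 3 digits → 044° and 37.8896′; 44 + 37.8896/60 = 44.6314933
  W → negative
Point 4:
  Latitude: 25° + 3/60 + 16.8/3600 = 25 + 0.050000 + 0.004667 = 25.0546667
  N ⇒ keep positive
  Lon: 12′ + 8″ = 12.13333′; 74 + 12.13333/60 = 74.2022222
  W ⇒ negate

1. -14.067583, -57.904467
2. -65.988445, -54.254450
3. -38.810813, -44.631493
4. 25.054667, -74.202222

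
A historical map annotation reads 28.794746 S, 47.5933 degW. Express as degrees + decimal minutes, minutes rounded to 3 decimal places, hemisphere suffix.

28° 47.685′ S, 47° 35.598′ W

Lat: 28° + 0.794746 × 60 = 28° 47.68476′
λ: minutes = (47.593300 − 47) × 60 = 35.59800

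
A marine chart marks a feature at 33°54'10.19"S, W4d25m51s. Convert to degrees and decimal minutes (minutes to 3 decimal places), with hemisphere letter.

φ: 54 + 10.19/60 = 54.16983′
Longitude: 25 + 51/60 = 25.85000′

33° 54.170′ S, 4° 25.850′ W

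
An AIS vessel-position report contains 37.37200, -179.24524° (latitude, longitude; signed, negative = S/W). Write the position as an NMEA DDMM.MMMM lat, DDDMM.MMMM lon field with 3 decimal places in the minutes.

φ: 37° + 0.372000 × 60 = 37° 22.32000′
Longitude is negative → W; |value| = 179.245240
λ: fractional part 0.245240 → 14.71440 minutes

3722.320,N / 17914.714,W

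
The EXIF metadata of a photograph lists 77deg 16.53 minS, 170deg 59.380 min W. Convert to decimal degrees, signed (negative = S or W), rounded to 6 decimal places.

-77.275500, -170.989667

Latitude: 16.53′ = 0.275500°; total 77.2755000
hemisphere S, so the sign is −
Longitude: 170 + 59.38/60 = 170.9896667
W ⇒ negate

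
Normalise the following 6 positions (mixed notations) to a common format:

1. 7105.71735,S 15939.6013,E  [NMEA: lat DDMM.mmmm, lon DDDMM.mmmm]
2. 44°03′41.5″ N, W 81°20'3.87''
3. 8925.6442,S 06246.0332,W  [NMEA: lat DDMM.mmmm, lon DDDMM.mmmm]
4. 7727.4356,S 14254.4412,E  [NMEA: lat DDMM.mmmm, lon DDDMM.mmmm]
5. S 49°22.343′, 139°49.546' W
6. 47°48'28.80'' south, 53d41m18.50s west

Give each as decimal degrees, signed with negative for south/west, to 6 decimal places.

Point 1:
  φ: degrees = first 2 digits = 71, minutes = 5.71735; 71 + 5.71735/60 = 71.0952892
  hemisphere S, so the sign is −
  Lon: split at 3 digits → 159° and 39.6013′; 159 + 39.6013/60 = 159.6600217
  E → positive
Point 2:
  Lat: 44° + 3/60 + 41.5/3600 = 44 + 0.050000 + 0.011528 = 44.0615278
  N ⇒ keep positive
  Longitude: 20′ + 3.87″ = 20.06450′; 81 + 20.06450/60 = 81.3344083
  hemisphere W, so the sign is −
Point 3:
  Lat: degrees = first 2 digits = 89, minutes = 25.6442; 89 + 25.6442/60 = 89.4274033
  hemisphere S, so the sign is −
  Lon: degrees = first 3 digits = 62, minutes = 46.0332; 62 + 46.0332/60 = 62.7672200
  W ⇒ negate
Point 4:
  φ: degrees = first 2 digits = 77, minutes = 27.4356; 77 + 27.4356/60 = 77.4572600
  S → negative
  Lon: split at 3 digits → 142° and 54.4412′; 142 + 54.4412/60 = 142.9073533
  E ⇒ keep positive
Point 5:
  Lat: 49 + 22.343/60 = 49.3723833
  S → negative
  Longitude: 139 + 49.546/60 = 139.8257667
  hemisphere W, so the sign is −
Point 6:
  Latitude: 48′ + 28.8″ = 48.48000′; 47 + 48.48000/60 = 47.8080000
  hemisphere S, so the sign is −
  Lon: 53° + 41/60 + 18.5/3600 = 53 + 0.683333 + 0.005139 = 53.6884722
  W ⇒ negate

1. -71.095289, 159.660022
2. 44.061528, -81.334408
3. -89.427403, -62.767220
4. -77.457260, 142.907353
5. -49.372383, -139.825767
6. -47.808000, -53.688472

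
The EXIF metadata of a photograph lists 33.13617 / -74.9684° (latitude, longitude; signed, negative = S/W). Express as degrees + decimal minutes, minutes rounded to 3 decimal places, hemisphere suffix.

33° 8.170′ N, 74° 58.104′ W

φ: minutes = (33.136170 − 33) × 60 = 8.17020
Longitude is negative → W; |value| = 74.968400
Longitude: 74° + 0.968400 × 60 = 74° 58.10400′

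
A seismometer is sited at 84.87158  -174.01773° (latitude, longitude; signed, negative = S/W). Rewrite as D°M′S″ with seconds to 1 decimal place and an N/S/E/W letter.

84°52′17.7″ N, 174°01′3.8″ W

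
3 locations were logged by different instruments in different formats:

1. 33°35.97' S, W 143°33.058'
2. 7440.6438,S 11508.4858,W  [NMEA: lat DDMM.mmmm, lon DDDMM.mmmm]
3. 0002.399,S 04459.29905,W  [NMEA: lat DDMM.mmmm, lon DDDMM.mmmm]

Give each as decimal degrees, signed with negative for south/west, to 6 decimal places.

Point 1:
  Latitude: 33 + 35.97/60 = 33.5995000
  hemisphere S, so the sign is −
  Lon: 33.058′ = 0.550967°; total 143.5509667
  W ⇒ negate
Point 2:
  Latitude: split at 2 digits → 74° and 40.6438′; 74 + 40.6438/60 = 74.6773967
  S → negative
  Lon: degrees = first 3 digits = 115, minutes = 8.4858; 115 + 8.4858/60 = 115.1414300
  W ⇒ negate
Point 3:
  Latitude: split at 2 digits → 00° and 2.399′; 0 + 2.399/60 = 0.0399833
  hemisphere S, so the sign is −
  Lon: degrees = first 3 digits = 44, minutes = 59.29905; 44 + 59.29905/60 = 44.9883175
  hemisphere W, so the sign is −

1. -33.599500, -143.550967
2. -74.677397, -115.141430
3. -0.039983, -44.988318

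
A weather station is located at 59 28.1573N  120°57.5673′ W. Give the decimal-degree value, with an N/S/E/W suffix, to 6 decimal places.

59.469288° N, 120.959455° W

Lat: 28.1573′ = 0.469288°; total 59.4692883
λ: 120 + 57.5673/60 = 120.9594550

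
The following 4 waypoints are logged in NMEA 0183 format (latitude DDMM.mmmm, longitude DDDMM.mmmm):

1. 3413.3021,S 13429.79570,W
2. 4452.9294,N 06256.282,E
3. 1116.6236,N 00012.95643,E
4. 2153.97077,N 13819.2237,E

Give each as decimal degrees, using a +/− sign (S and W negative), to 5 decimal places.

1. -34.22170, -134.49660
2. 44.88216, 62.93803
3. 11.27706, 0.21594
4. 21.89951, 138.32040

Point 1:
  Lat: degrees = first 2 digits = 34, minutes = 13.3021; 34 + 13.3021/60 = 34.221702
  S → negative
  λ: split at 3 digits → 134° and 29.7957′; 134 + 29.7957/60 = 134.496595
  W ⇒ negate
Point 2:
  Latitude: degrees = first 2 digits = 44, minutes = 52.9294; 44 + 52.9294/60 = 44.882157
  N → positive
  λ: split at 3 digits → 062° and 56.282′; 62 + 56.282/60 = 62.938033
  E → positive
Point 3:
  φ: split at 2 digits → 11° and 16.6236′; 11 + 16.6236/60 = 11.277060
  N ⇒ keep positive
  Longitude: degrees = first 3 digits = 0, minutes = 12.95643; 0 + 12.95643/60 = 0.215941
  E → positive
Point 4:
  φ: degrees = first 2 digits = 21, minutes = 53.97077; 21 + 53.97077/60 = 21.899513
  N → positive
  Lon: degrees = first 3 digits = 138, minutes = 19.2237; 138 + 19.2237/60 = 138.320395
  E → positive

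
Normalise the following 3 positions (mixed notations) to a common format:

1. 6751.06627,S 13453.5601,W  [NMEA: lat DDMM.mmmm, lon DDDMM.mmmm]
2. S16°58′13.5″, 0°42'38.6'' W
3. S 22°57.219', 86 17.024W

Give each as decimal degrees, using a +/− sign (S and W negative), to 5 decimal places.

1. -67.85110, -134.89267
2. -16.97042, -0.71072
3. -22.95365, -86.28373

Point 1:
  φ: split at 2 digits → 67° and 51.06627′; 67 + 51.06627/60 = 67.851105
  S ⇒ negate
  λ: degrees = first 3 digits = 134, minutes = 53.5601; 134 + 53.5601/60 = 134.892668
  W → negative
Point 2:
  Lat: 16 + 58/60 + 13.5/3600 = 16.970417
  S ⇒ negate
  λ: 0 + 42/60 + 38.6/3600 = 0.710722
  W → negative
Point 3:
  Lat: 22 + 57.219/60 = 22.953650
  S → negative
  Lon: 86 + 17.024/60 = 86.283733
  W → negative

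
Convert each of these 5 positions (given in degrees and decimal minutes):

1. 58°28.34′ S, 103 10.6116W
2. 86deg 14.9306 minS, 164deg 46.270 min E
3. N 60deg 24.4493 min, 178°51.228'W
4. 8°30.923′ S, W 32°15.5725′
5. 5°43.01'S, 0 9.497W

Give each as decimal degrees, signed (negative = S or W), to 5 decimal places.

1. -58.47233, -103.17686
2. -86.24884, 164.77117
3. 60.40749, -178.85380
4. -8.51538, -32.25954
5. -5.71683, -0.15828

Point 1:
  φ: 58 + 28.34/60 = 58.472333
  S ⇒ negate
  λ: 103 + 10.6116/60 = 103.176860
  W ⇒ negate
Point 2:
  φ: 14.9306′ = 0.248843°; total 86.248843
  hemisphere S, so the sign is −
  Longitude: 164 + 46.27/60 = 164.771167
  E ⇒ keep positive
Point 3:
  Lat: 24.4493′ = 0.407488°; total 60.407488
  N ⇒ keep positive
  Lon: 51.228′ = 0.853800°; total 178.853800
  W ⇒ negate
Point 4:
  Lat: 8 + 30.923/60 = 8.515383
  S → negative
  λ: 15.5725′ = 0.259542°; total 32.259542
  hemisphere W, so the sign is −
Point 5:
  Latitude: 43.01′ = 0.716833°; total 5.716833
  S → negative
  λ: 0 + 9.497/60 = 0.158283
  W ⇒ negate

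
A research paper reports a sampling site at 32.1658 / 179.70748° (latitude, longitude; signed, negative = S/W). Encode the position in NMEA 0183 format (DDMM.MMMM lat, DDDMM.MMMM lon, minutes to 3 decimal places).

3209.948,N / 17942.449,E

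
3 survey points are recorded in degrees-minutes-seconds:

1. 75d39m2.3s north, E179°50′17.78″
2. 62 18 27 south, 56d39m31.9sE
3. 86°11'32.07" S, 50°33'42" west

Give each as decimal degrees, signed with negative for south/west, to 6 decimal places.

1. 75.650639, 179.838272
2. -62.307500, 56.658861
3. -86.192242, -50.561667

Point 1:
  Latitude: 39′ + 2.3″ = 39.03833′; 75 + 39.03833/60 = 75.6506389
  N ⇒ keep positive
  Lon: 50′ + 17.78″ = 50.29633′; 179 + 50.29633/60 = 179.8382722
  E ⇒ keep positive
Point 2:
  Latitude: 62° + 18/60 + 27/3600 = 62 + 0.300000 + 0.007500 = 62.3075000
  S ⇒ negate
  λ: 56 + 39/60 + 31.9/3600 = 56.6588611
  E → positive
Point 3:
  Latitude: 86 + 11/60 + 32.07/3600 = 86.1922417
  hemisphere S, so the sign is −
  Longitude: 50° + 33/60 + 42/3600 = 50 + 0.550000 + 0.011667 = 50.5616667
  hemisphere W, so the sign is −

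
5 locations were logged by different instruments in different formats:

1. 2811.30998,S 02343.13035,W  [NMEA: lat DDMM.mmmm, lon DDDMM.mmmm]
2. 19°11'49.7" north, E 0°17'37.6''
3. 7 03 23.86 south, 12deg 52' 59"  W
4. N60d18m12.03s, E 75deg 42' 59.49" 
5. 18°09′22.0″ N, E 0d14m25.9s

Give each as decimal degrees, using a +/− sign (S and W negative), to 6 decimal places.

Point 1:
  Latitude: degrees = first 2 digits = 28, minutes = 11.30998; 28 + 11.30998/60 = 28.1884997
  S ⇒ negate
  λ: split at 3 digits → 023° and 43.13035′; 23 + 43.13035/60 = 23.7188392
  hemisphere W, so the sign is −
Point 2:
  Lat: 19° + 11/60 + 49.7/3600 = 19 + 0.183333 + 0.013806 = 19.1971389
  N → positive
  Longitude: 17′ + 37.6″ = 17.62667′; 0 + 17.62667/60 = 0.2937778
  E → positive
Point 3:
  Lat: 7 + 3/60 + 23.86/3600 = 7.0566278
  S ⇒ negate
  λ: 12° + 52/60 + 59/3600 = 12 + 0.866667 + 0.016389 = 12.8830556
  hemisphere W, so the sign is −
Point 4:
  Latitude: 60 + 18/60 + 12.03/3600 = 60.3033417
  N → positive
  λ: 75° + 42/60 + 59.49/3600 = 75 + 0.700000 + 0.016525 = 75.7165250
  E ⇒ keep positive
Point 5:
  φ: 18° + 9/60 + 22/3600 = 18 + 0.150000 + 0.006111 = 18.1561111
  N ⇒ keep positive
  Lon: 14′ + 25.9″ = 14.43167′; 0 + 14.43167/60 = 0.2405278
  E → positive

1. -28.188500, -23.718839
2. 19.197139, 0.293778
3. -7.056628, -12.883056
4. 60.303342, 75.716525
5. 18.156111, 0.240528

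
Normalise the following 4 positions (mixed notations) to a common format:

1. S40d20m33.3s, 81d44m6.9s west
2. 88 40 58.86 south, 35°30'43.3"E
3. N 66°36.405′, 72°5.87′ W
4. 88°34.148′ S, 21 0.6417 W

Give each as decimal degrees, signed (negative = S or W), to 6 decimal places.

1. -40.342583, -81.735250
2. -88.683017, 35.512028
3. 66.606750, -72.097833
4. -88.569133, -21.010695

Point 1:
  φ: 40 + 20/60 + 33.3/3600 = 40.3425833
  hemisphere S, so the sign is −
  Lon: 44′ + 6.9″ = 44.11500′; 81 + 44.11500/60 = 81.7352500
  hemisphere W, so the sign is −
Point 2:
  Latitude: 88° + 40/60 + 58.86/3600 = 88 + 0.666667 + 0.016350 = 88.6830167
  S ⇒ negate
  Lon: 35° + 30/60 + 43.3/3600 = 35 + 0.500000 + 0.012028 = 35.5120278
  E ⇒ keep positive
Point 3:
  φ: 36.405′ = 0.606750°; total 66.6067500
  N ⇒ keep positive
  Longitude: 5.87′ = 0.097833°; total 72.0978333
  W ⇒ negate
Point 4:
  Lat: 34.148′ = 0.569133°; total 88.5691333
  S → negative
  λ: 21 + 0.6417/60 = 21.0106950
  hemisphere W, so the sign is −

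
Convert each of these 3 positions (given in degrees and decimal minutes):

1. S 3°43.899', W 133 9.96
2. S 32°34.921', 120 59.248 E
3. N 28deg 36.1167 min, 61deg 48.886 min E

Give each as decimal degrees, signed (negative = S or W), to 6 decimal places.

1. -3.731650, -133.166000
2. -32.582017, 120.987467
3. 28.601945, 61.814767

Point 1:
  φ: 3 + 43.899/60 = 3.7316500
  hemisphere S, so the sign is −
  Longitude: 133 + 9.96/60 = 133.1660000
  hemisphere W, so the sign is −
Point 2:
  Lat: 32 + 34.921/60 = 32.5820167
  S ⇒ negate
  Lon: 120 + 59.248/60 = 120.9874667
  E ⇒ keep positive
Point 3:
  φ: 36.1167′ = 0.601945°; total 28.6019450
  N ⇒ keep positive
  λ: 48.886′ = 0.814767°; total 61.8147667
  E ⇒ keep positive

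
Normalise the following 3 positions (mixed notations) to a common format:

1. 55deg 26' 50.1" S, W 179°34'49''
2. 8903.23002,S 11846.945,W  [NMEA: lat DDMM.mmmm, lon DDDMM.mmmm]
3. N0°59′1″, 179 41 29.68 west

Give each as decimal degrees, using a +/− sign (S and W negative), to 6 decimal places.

1. -55.447250, -179.580278
2. -89.053834, -118.782417
3. 0.983611, -179.691578

Point 1:
  Latitude: 26′ + 50.1″ = 26.83500′; 55 + 26.83500/60 = 55.4472500
  hemisphere S, so the sign is −
  λ: 34′ + 49″ = 34.81667′; 179 + 34.81667/60 = 179.5802778
  W ⇒ negate
Point 2:
  Lat: degrees = first 2 digits = 89, minutes = 3.23002; 89 + 3.23002/60 = 89.0538337
  hemisphere S, so the sign is −
  λ: split at 3 digits → 118° and 46.945′; 118 + 46.945/60 = 118.7824167
  hemisphere W, so the sign is −
Point 3:
  φ: 0 + 59/60 + 1/3600 = 0.9836111
  N → positive
  λ: 179 + 41/60 + 29.68/3600 = 179.6915778
  hemisphere W, so the sign is −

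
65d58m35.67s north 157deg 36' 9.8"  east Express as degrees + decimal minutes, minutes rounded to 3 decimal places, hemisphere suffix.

φ: seconds/60 = 0.59450; minutes = 58 + 0.59450 = 58.59450
Lon: 36 + 9.8/60 = 36.16333′

65° 58.595′ N, 157° 36.163′ E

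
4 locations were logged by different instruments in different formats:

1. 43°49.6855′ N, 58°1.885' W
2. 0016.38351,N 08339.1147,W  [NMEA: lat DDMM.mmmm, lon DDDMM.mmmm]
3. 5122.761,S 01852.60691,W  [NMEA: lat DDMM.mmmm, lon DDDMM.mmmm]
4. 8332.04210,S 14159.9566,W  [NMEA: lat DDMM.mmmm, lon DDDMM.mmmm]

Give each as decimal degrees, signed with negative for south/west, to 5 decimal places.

Point 1:
  Lat: 43 + 49.6855/60 = 43.828092
  N ⇒ keep positive
  λ: 1.885′ = 0.031417°; total 58.031417
  W → negative
Point 2:
  Latitude: degrees = first 2 digits = 0, minutes = 16.38351; 0 + 16.38351/60 = 0.273059
  N ⇒ keep positive
  λ: degrees = first 3 digits = 83, minutes = 39.1147; 83 + 39.1147/60 = 83.651912
  W ⇒ negate
Point 3:
  Lat: degrees = first 2 digits = 51, minutes = 22.761; 51 + 22.761/60 = 51.379350
  hemisphere S, so the sign is −
  λ: split at 3 digits → 018° and 52.60691′; 18 + 52.60691/60 = 18.876782
  W → negative
Point 4:
  Latitude: split at 2 digits → 83° and 32.0421′; 83 + 32.0421/60 = 83.534035
  S ⇒ negate
  λ: split at 3 digits → 141° and 59.9566′; 141 + 59.9566/60 = 141.999277
  W → negative

1. 43.82809, -58.03142
2. 0.27306, -83.65191
3. -51.37935, -18.87678
4. -83.53404, -141.99928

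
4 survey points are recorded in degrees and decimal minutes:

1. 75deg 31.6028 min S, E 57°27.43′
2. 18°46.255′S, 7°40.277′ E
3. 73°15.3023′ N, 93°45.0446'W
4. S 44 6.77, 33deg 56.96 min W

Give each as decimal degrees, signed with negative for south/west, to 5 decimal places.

Point 1:
  φ: 31.6028′ = 0.526713°; total 75.526713
  hemisphere S, so the sign is −
  Lon: 27.43′ = 0.457167°; total 57.457167
  E ⇒ keep positive
Point 2:
  φ: 46.255′ = 0.770917°; total 18.770917
  S ⇒ negate
  Longitude: 7 + 40.277/60 = 7.671283
  E ⇒ keep positive
Point 3:
  Latitude: 73 + 15.3023/60 = 73.255038
  N ⇒ keep positive
  λ: 93 + 45.0446/60 = 93.750743
  W ⇒ negate
Point 4:
  Latitude: 44 + 6.77/60 = 44.112833
  S → negative
  Lon: 56.96′ = 0.949333°; total 33.949333
  W → negative

1. -75.52671, 57.45717
2. -18.77092, 7.67128
3. 73.25504, -93.75074
4. -44.11283, -33.94933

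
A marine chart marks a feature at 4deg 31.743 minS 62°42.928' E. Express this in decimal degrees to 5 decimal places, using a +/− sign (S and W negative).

-4.52905, 62.71547

Lat: 31.743′ = 0.529050°; total 4.529050
S → negative
Longitude: 62 + 42.928/60 = 62.715467
E → positive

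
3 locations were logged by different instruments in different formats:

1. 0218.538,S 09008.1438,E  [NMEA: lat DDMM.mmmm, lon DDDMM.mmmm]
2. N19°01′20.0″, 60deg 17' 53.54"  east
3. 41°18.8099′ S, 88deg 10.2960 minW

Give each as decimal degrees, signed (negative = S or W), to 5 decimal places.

1. -2.30897, 90.13573
2. 19.02222, 60.29821
3. -41.31350, -88.17160

Point 1:
  φ: split at 2 digits → 02° and 18.538′; 2 + 18.538/60 = 2.308967
  hemisphere S, so the sign is −
  λ: degrees = first 3 digits = 90, minutes = 8.1438; 90 + 8.1438/60 = 90.135730
  E ⇒ keep positive
Point 2:
  Lat: 19° + 1/60 + 20/3600 = 19 + 0.016667 + 0.005556 = 19.022222
  N ⇒ keep positive
  λ: 17′ + 53.54″ = 17.89233′; 60 + 17.89233/60 = 60.298206
  E ⇒ keep positive
Point 3:
  Lat: 18.8099′ = 0.313498°; total 41.313498
  S → negative
  λ: 10.296′ = 0.171600°; total 88.171600
  W ⇒ negate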